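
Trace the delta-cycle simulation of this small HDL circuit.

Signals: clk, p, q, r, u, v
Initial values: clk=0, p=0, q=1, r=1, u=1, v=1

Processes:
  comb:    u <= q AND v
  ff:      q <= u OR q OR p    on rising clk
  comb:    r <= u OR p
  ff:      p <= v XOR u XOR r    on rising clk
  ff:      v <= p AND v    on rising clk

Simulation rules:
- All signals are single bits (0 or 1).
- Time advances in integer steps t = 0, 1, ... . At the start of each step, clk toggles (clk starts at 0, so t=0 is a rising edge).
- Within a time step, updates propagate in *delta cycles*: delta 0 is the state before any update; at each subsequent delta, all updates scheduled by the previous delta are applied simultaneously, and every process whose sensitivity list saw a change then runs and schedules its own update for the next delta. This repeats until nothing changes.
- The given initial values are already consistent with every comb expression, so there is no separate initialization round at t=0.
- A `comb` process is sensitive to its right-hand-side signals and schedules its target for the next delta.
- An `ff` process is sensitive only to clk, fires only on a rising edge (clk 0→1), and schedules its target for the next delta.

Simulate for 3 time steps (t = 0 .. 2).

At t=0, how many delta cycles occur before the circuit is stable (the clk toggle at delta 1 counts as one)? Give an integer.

3

t=0 Δ0: clk=0 p=0 r=1 q=1 u=1 v=1
  Δ1: clk:0→1
  Δ2: p:0→1, v:1→0
  Δ3: u:1→0
  (3Δ to stable)
t=1 Δ0: clk=1 p=1 r=1 q=1 u=0 v=0
  Δ1: clk:1→0
  (1Δ to stable)
t=2 Δ0: clk=0 p=1 r=1 q=1 u=0 v=0
  Δ1: clk:0→1
  (1Δ to stable)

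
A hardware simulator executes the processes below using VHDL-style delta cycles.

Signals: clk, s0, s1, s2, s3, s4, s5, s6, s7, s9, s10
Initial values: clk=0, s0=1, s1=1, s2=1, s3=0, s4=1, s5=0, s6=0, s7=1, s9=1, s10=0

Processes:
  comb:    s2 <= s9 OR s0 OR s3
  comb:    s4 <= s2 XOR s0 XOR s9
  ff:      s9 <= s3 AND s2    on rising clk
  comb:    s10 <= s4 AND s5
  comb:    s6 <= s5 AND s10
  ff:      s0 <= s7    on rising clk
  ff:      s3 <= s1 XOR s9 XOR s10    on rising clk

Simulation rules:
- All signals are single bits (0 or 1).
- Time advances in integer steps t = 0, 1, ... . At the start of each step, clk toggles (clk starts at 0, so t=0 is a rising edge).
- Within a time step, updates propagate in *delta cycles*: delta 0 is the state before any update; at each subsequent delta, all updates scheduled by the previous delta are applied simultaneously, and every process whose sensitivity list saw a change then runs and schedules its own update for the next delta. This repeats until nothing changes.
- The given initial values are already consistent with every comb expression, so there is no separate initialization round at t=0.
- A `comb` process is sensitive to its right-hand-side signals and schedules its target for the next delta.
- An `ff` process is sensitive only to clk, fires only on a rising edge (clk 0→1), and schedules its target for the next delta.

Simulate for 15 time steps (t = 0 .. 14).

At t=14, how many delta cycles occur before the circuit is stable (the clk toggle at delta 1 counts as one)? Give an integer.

t=0 Δ0: s7=1 clk=0 s2=1 s5=0 s4=1 s0=1 s6=0 s10=0 s1=1 s3=0 s9=1
  Δ1: clk:0→1
  Δ2: s9:1→0
  Δ3: s4:1→0
  (3Δ to stable)
t=1 Δ0: s7=1 clk=1 s2=1 s5=0 s4=0 s0=1 s6=0 s10=0 s1=1 s3=0 s9=0
  Δ1: clk:1→0
  (1Δ to stable)
t=2 Δ0: s7=1 clk=0 s2=1 s5=0 s4=0 s0=1 s6=0 s10=0 s1=1 s3=0 s9=0
  Δ1: clk:0→1
  Δ2: s3:0→1
  (2Δ to stable)
t=3 Δ0: s7=1 clk=1 s2=1 s5=0 s4=0 s0=1 s6=0 s10=0 s1=1 s3=1 s9=0
  Δ1: clk:1→0
  (1Δ to stable)
t=4 Δ0: s7=1 clk=0 s2=1 s5=0 s4=0 s0=1 s6=0 s10=0 s1=1 s3=1 s9=0
  Δ1: clk:0→1
  Δ2: s9:0→1
  Δ3: s4:0→1
  (3Δ to stable)
t=5 Δ0: s7=1 clk=1 s2=1 s5=0 s4=1 s0=1 s6=0 s10=0 s1=1 s3=1 s9=1
  Δ1: clk:1→0
  (1Δ to stable)
t=6 Δ0: s7=1 clk=0 s2=1 s5=0 s4=1 s0=1 s6=0 s10=0 s1=1 s3=1 s9=1
  Δ1: clk:0→1
  Δ2: s3:1→0
  (2Δ to stable)
t=7 Δ0: s7=1 clk=1 s2=1 s5=0 s4=1 s0=1 s6=0 s10=0 s1=1 s3=0 s9=1
  Δ1: clk:1→0
  (1Δ to stable)
t=8 Δ0: s7=1 clk=0 s2=1 s5=0 s4=1 s0=1 s6=0 s10=0 s1=1 s3=0 s9=1
  Δ1: clk:0→1
  Δ2: s9:1→0
  Δ3: s4:1→0
  (3Δ to stable)
t=9 Δ0: s7=1 clk=1 s2=1 s5=0 s4=0 s0=1 s6=0 s10=0 s1=1 s3=0 s9=0
  Δ1: clk:1→0
  (1Δ to stable)
t=10 Δ0: s7=1 clk=0 s2=1 s5=0 s4=0 s0=1 s6=0 s10=0 s1=1 s3=0 s9=0
  Δ1: clk:0→1
  Δ2: s3:0→1
  (2Δ to stable)
t=11 Δ0: s7=1 clk=1 s2=1 s5=0 s4=0 s0=1 s6=0 s10=0 s1=1 s3=1 s9=0
  Δ1: clk:1→0
  (1Δ to stable)
t=12 Δ0: s7=1 clk=0 s2=1 s5=0 s4=0 s0=1 s6=0 s10=0 s1=1 s3=1 s9=0
  Δ1: clk:0→1
  Δ2: s9:0→1
  Δ3: s4:0→1
  (3Δ to stable)
t=13 Δ0: s7=1 clk=1 s2=1 s5=0 s4=1 s0=1 s6=0 s10=0 s1=1 s3=1 s9=1
  Δ1: clk:1→0
  (1Δ to stable)
t=14 Δ0: s7=1 clk=0 s2=1 s5=0 s4=1 s0=1 s6=0 s10=0 s1=1 s3=1 s9=1
  Δ1: clk:0→1
  Δ2: s3:1→0
  (2Δ to stable)

2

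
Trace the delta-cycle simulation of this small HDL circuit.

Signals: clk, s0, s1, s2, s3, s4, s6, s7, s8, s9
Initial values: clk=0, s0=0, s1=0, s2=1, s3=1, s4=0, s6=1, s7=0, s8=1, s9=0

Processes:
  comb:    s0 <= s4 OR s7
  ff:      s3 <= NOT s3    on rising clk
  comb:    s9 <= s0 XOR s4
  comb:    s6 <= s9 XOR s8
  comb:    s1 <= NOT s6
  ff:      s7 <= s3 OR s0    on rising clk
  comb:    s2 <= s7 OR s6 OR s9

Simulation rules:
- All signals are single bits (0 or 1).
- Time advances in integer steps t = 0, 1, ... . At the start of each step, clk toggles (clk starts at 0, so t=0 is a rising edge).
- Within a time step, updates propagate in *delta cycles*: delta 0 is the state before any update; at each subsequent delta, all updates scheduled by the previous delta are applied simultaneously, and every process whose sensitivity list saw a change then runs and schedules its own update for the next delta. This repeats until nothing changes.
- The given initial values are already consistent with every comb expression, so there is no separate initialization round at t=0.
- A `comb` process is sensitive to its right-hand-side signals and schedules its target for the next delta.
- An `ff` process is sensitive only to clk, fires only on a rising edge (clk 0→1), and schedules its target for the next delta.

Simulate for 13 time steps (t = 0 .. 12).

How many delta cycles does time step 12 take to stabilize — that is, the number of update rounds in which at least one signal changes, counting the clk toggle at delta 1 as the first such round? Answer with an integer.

t=0 Δ0: s8=1 s4=0 s9=0 s2=1 s0=0 s3=1 s1=0 clk=0 s6=1 s7=0
  Δ1: clk:0→1
  Δ2: s3:1→0, s7:0→1
  Δ3: s0:0→1
  Δ4: s9:0→1
  Δ5: s6:1→0
  Δ6: s1:0→1
  (6Δ to stable)
t=1 Δ0: s8=1 s4=0 s9=1 s2=1 s0=1 s3=0 s1=1 clk=1 s6=0 s7=1
  Δ1: clk:1→0
  (1Δ to stable)
t=2 Δ0: s8=1 s4=0 s9=1 s2=1 s0=1 s3=0 s1=1 clk=0 s6=0 s7=1
  Δ1: clk:0→1
  Δ2: s3:0→1
  (2Δ to stable)
t=3 Δ0: s8=1 s4=0 s9=1 s2=1 s0=1 s3=1 s1=1 clk=1 s6=0 s7=1
  Δ1: clk:1→0
  (1Δ to stable)
t=4 Δ0: s8=1 s4=0 s9=1 s2=1 s0=1 s3=1 s1=1 clk=0 s6=0 s7=1
  Δ1: clk:0→1
  Δ2: s3:1→0
  (2Δ to stable)
t=5 Δ0: s8=1 s4=0 s9=1 s2=1 s0=1 s3=0 s1=1 clk=1 s6=0 s7=1
  Δ1: clk:1→0
  (1Δ to stable)
t=6 Δ0: s8=1 s4=0 s9=1 s2=1 s0=1 s3=0 s1=1 clk=0 s6=0 s7=1
  Δ1: clk:0→1
  Δ2: s3:0→1
  (2Δ to stable)
t=7 Δ0: s8=1 s4=0 s9=1 s2=1 s0=1 s3=1 s1=1 clk=1 s6=0 s7=1
  Δ1: clk:1→0
  (1Δ to stable)
t=8 Δ0: s8=1 s4=0 s9=1 s2=1 s0=1 s3=1 s1=1 clk=0 s6=0 s7=1
  Δ1: clk:0→1
  Δ2: s3:1→0
  (2Δ to stable)
t=9 Δ0: s8=1 s4=0 s9=1 s2=1 s0=1 s3=0 s1=1 clk=1 s6=0 s7=1
  Δ1: clk:1→0
  (1Δ to stable)
t=10 Δ0: s8=1 s4=0 s9=1 s2=1 s0=1 s3=0 s1=1 clk=0 s6=0 s7=1
  Δ1: clk:0→1
  Δ2: s3:0→1
  (2Δ to stable)
t=11 Δ0: s8=1 s4=0 s9=1 s2=1 s0=1 s3=1 s1=1 clk=1 s6=0 s7=1
  Δ1: clk:1→0
  (1Δ to stable)
t=12 Δ0: s8=1 s4=0 s9=1 s2=1 s0=1 s3=1 s1=1 clk=0 s6=0 s7=1
  Δ1: clk:0→1
  Δ2: s3:1→0
  (2Δ to stable)

2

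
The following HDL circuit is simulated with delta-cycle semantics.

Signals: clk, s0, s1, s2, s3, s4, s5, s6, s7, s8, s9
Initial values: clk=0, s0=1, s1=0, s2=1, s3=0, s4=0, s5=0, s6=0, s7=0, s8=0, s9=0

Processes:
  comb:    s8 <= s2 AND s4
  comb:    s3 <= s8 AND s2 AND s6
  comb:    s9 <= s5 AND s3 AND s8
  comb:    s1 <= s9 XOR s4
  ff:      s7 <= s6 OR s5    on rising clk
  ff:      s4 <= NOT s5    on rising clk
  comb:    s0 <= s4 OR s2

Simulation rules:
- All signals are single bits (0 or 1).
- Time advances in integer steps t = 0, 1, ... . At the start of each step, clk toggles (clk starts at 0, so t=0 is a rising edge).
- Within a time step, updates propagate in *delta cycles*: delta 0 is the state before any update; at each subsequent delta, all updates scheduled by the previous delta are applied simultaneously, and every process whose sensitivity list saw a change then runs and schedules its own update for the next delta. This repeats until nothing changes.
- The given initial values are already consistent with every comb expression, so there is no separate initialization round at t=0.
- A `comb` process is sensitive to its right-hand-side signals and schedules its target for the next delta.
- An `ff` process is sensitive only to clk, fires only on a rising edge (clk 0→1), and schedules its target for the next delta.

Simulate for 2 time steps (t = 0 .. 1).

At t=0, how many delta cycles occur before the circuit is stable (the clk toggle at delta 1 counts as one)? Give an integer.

[bits: s2,s3,s8,s1,s4,s0,clk,s6,s7,s5,s9]
t=0: Δ0=10000100000 Δ1=10000110000 Δ2=10001110000 Δ3=10111110000 | 3Δ
t=1: Δ0=10111110000 Δ1=10111100000 | 1Δ

3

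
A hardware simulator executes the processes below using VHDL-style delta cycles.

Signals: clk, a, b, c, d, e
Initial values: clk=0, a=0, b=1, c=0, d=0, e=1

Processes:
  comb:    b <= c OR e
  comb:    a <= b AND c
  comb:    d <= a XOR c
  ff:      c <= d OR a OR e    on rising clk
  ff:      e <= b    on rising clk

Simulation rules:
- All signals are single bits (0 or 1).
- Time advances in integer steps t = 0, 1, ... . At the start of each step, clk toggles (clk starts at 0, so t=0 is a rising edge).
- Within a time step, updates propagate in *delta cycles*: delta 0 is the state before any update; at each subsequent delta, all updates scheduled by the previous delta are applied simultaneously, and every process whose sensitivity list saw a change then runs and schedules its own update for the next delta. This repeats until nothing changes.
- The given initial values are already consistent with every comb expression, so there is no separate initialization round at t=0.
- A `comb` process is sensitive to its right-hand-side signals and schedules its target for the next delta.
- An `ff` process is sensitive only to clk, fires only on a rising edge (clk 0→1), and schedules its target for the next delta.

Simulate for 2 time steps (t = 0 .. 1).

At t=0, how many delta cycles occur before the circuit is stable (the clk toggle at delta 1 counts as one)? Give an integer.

4

t=0 Δ0: c=0 e=1 clk=0 a=0 d=0 b=1
  Δ1: clk:0→1
  Δ2: c:0→1
  Δ3: a:0→1, d:0→1
  Δ4: d:1→0
  (4Δ to stable)
t=1 Δ0: c=1 e=1 clk=1 a=1 d=0 b=1
  Δ1: clk:1→0
  (1Δ to stable)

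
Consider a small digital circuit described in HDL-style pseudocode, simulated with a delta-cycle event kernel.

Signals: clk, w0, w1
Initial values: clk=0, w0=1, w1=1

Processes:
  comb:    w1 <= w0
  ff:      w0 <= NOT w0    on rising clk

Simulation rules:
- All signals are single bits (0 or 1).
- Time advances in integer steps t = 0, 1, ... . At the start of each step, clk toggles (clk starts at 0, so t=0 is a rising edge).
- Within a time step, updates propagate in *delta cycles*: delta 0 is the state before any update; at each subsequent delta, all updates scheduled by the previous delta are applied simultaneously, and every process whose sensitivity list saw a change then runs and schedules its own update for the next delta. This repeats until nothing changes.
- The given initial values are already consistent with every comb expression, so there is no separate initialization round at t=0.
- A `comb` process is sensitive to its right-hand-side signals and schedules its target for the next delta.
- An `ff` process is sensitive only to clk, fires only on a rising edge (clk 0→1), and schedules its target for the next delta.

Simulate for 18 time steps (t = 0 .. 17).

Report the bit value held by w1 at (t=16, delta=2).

[bits: clk,w1,w0]
t=0: Δ0=011 Δ1=111 Δ2=110 Δ3=100 | 3Δ
t=1: Δ0=100 Δ1=000 | 1Δ
t=2: Δ0=000 Δ1=100 Δ2=101 Δ3=111 | 3Δ
t=3: Δ0=111 Δ1=011 | 1Δ
t=4: Δ0=011 Δ1=111 Δ2=110 Δ3=100 | 3Δ
t=5: Δ0=100 Δ1=000 | 1Δ
t=6: Δ0=000 Δ1=100 Δ2=101 Δ3=111 | 3Δ
t=7: Δ0=111 Δ1=011 | 1Δ
t=8: Δ0=011 Δ1=111 Δ2=110 Δ3=100 | 3Δ
t=9: Δ0=100 Δ1=000 | 1Δ
t=10: Δ0=000 Δ1=100 Δ2=101 Δ3=111 | 3Δ
t=11: Δ0=111 Δ1=011 | 1Δ
t=12: Δ0=011 Δ1=111 Δ2=110 Δ3=100 | 3Δ
t=13: Δ0=100 Δ1=000 | 1Δ
t=14: Δ0=000 Δ1=100 Δ2=101 Δ3=111 | 3Δ
t=15: Δ0=111 Δ1=011 | 1Δ
t=16: Δ0=011 Δ1=111 Δ2=110 Δ3=100 | 3Δ
t=17: Δ0=100 Δ1=000 | 1Δ

1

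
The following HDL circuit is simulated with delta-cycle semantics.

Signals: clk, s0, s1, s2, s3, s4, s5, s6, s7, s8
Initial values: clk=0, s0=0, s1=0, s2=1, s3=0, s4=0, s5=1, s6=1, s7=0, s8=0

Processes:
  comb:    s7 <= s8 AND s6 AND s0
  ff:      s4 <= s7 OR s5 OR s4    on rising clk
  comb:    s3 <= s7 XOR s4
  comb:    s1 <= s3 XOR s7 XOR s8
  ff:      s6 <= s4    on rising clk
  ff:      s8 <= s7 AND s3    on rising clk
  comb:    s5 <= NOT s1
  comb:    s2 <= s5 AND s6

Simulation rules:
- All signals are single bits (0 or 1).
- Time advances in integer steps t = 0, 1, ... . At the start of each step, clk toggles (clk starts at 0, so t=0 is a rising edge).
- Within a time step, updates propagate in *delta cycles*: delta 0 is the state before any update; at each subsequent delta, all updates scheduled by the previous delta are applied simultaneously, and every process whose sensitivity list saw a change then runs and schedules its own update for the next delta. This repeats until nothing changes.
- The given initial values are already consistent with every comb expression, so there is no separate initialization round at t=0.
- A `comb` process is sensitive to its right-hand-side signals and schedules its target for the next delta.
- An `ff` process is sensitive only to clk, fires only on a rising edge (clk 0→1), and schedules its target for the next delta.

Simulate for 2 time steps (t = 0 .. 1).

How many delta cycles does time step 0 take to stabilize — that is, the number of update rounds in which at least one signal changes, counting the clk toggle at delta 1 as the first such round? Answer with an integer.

t0.Δ0 s1=0 clk=0 s6=1 s3=0 s7=0 s0=0 s2=1 s8=0 s4=0 s5=1
t0.Δ1 s1=0 clk=1 s6=1 s3=0 s7=0 s0=0 s2=1 s8=0 s4=0 s5=1
t0.Δ2 s1=0 clk=1 s6=0 s3=0 s7=0 s0=0 s2=1 s8=0 s4=1 s5=1
t0.Δ3 s1=0 clk=1 s6=0 s3=1 s7=0 s0=0 s2=0 s8=0 s4=1 s5=1
t0.Δ4 s1=1 clk=1 s6=0 s3=1 s7=0 s0=0 s2=0 s8=0 s4=1 s5=1
t0.Δ5 s1=1 clk=1 s6=0 s3=1 s7=0 s0=0 s2=0 s8=0 s4=1 s5=0
t1.Δ0 s1=1 clk=1 s6=0 s3=1 s7=0 s0=0 s2=0 s8=0 s4=1 s5=0
t1.Δ1 s1=1 clk=0 s6=0 s3=1 s7=0 s0=0 s2=0 s8=0 s4=1 s5=0

5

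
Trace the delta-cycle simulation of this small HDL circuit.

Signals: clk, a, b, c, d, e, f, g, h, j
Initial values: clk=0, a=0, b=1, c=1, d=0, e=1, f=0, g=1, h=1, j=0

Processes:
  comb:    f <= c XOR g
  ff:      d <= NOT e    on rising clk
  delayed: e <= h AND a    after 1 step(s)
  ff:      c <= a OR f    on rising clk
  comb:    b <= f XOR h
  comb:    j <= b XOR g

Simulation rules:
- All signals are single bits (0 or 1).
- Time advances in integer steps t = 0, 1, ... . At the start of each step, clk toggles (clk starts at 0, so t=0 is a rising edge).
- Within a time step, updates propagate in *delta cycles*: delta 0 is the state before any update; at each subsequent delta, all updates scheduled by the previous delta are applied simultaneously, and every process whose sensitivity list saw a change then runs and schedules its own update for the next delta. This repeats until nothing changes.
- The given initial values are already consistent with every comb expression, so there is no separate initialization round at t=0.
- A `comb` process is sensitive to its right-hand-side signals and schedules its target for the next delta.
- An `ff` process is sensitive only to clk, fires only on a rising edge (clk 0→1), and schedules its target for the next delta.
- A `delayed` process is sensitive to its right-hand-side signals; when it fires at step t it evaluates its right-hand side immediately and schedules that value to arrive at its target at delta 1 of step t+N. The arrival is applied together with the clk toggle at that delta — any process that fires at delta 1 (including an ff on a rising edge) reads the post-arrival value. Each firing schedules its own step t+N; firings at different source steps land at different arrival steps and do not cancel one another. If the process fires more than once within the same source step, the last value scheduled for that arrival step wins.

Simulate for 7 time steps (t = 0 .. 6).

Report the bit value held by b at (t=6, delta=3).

0

t=0 Δ0: d=0 g=1 h=1 c=1 a=0 f=0 j=0 e=1 clk=0 b=1
  Δ1: clk:0→1
  Δ2: c:1→0
  Δ3: f:0→1
  Δ4: b:1→0
  Δ5: j:0→1
  (5Δ to stable)
t=1 Δ0: d=0 g=1 h=1 c=0 a=0 f=1 j=1 e=1 clk=1 b=0
  Δ1: clk:1→0
  (1Δ to stable)
t=2 Δ0: d=0 g=1 h=1 c=0 a=0 f=1 j=1 e=1 clk=0 b=0
  Δ1: clk:0→1
  Δ2: c:0→1
  Δ3: f:1→0
  Δ4: b:0→1
  Δ5: j:1→0
  (5Δ to stable)
t=3 Δ0: d=0 g=1 h=1 c=1 a=0 f=0 j=0 e=1 clk=1 b=1
  Δ1: clk:1→0
  (1Δ to stable)
t=4 Δ0: d=0 g=1 h=1 c=1 a=0 f=0 j=0 e=1 clk=0 b=1
  Δ1: clk:0→1
  Δ2: c:1→0
  Δ3: f:0→1
  Δ4: b:1→0
  Δ5: j:0→1
  (5Δ to stable)
t=5 Δ0: d=0 g=1 h=1 c=0 a=0 f=1 j=1 e=1 clk=1 b=0
  Δ1: clk:1→0
  (1Δ to stable)
t=6 Δ0: d=0 g=1 h=1 c=0 a=0 f=1 j=1 e=1 clk=0 b=0
  Δ1: clk:0→1
  Δ2: c:0→1
  Δ3: f:1→0
  Δ4: b:0→1
  Δ5: j:1→0
  (5Δ to stable)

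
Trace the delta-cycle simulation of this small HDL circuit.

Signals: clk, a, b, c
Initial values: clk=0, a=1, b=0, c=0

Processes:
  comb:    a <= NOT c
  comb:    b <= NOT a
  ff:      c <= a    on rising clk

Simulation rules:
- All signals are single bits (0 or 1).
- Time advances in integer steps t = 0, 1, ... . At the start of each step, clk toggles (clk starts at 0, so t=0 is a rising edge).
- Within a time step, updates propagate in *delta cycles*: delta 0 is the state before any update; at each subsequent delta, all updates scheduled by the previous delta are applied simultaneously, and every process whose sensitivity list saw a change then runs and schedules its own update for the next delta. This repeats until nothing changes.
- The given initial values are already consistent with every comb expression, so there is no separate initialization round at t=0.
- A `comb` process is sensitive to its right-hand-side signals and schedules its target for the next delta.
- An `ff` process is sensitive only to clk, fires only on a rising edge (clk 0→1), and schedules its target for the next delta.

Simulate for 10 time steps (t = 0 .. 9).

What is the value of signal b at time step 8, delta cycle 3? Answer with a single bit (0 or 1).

t=0 Δ0: b=0 clk=0 a=1 c=0
  Δ1: clk:0→1
  Δ2: c:0→1
  Δ3: a:1→0
  Δ4: b:0→1
  (4Δ to stable)
t=1 Δ0: b=1 clk=1 a=0 c=1
  Δ1: clk:1→0
  (1Δ to stable)
t=2 Δ0: b=1 clk=0 a=0 c=1
  Δ1: clk:0→1
  Δ2: c:1→0
  Δ3: a:0→1
  Δ4: b:1→0
  (4Δ to stable)
t=3 Δ0: b=0 clk=1 a=1 c=0
  Δ1: clk:1→0
  (1Δ to stable)
t=4 Δ0: b=0 clk=0 a=1 c=0
  Δ1: clk:0→1
  Δ2: c:0→1
  Δ3: a:1→0
  Δ4: b:0→1
  (4Δ to stable)
t=5 Δ0: b=1 clk=1 a=0 c=1
  Δ1: clk:1→0
  (1Δ to stable)
t=6 Δ0: b=1 clk=0 a=0 c=1
  Δ1: clk:0→1
  Δ2: c:1→0
  Δ3: a:0→1
  Δ4: b:1→0
  (4Δ to stable)
t=7 Δ0: b=0 clk=1 a=1 c=0
  Δ1: clk:1→0
  (1Δ to stable)
t=8 Δ0: b=0 clk=0 a=1 c=0
  Δ1: clk:0→1
  Δ2: c:0→1
  Δ3: a:1→0
  Δ4: b:0→1
  (4Δ to stable)
t=9 Δ0: b=1 clk=1 a=0 c=1
  Δ1: clk:1→0
  (1Δ to stable)

0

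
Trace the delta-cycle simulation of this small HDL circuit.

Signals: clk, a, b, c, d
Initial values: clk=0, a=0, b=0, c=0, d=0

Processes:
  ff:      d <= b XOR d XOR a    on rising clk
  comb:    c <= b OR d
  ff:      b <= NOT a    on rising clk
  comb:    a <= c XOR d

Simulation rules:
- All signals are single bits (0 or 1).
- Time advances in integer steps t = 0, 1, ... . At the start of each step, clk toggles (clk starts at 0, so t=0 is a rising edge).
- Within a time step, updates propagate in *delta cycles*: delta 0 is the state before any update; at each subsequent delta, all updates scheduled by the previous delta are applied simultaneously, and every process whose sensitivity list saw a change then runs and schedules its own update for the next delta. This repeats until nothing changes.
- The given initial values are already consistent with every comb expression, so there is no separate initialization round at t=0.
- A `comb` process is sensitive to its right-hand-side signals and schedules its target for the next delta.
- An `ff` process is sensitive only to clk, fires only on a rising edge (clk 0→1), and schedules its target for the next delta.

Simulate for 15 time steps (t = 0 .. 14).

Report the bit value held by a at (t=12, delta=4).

t0.Δ0 c=0 b=0 a=0 clk=0 d=0
t0.Δ1 c=0 b=0 a=0 clk=1 d=0
t0.Δ2 c=0 b=1 a=0 clk=1 d=0
t0.Δ3 c=1 b=1 a=0 clk=1 d=0
t0.Δ4 c=1 b=1 a=1 clk=1 d=0
t1.Δ0 c=1 b=1 a=1 clk=1 d=0
t1.Δ1 c=1 b=1 a=1 clk=0 d=0
t2.Δ0 c=1 b=1 a=1 clk=0 d=0
t2.Δ1 c=1 b=1 a=1 clk=1 d=0
t2.Δ2 c=1 b=0 a=1 clk=1 d=0
t2.Δ3 c=0 b=0 a=1 clk=1 d=0
t2.Δ4 c=0 b=0 a=0 clk=1 d=0
t3.Δ0 c=0 b=0 a=0 clk=1 d=0
t3.Δ1 c=0 b=0 a=0 clk=0 d=0
t4.Δ0 c=0 b=0 a=0 clk=0 d=0
t4.Δ1 c=0 b=0 a=0 clk=1 d=0
t4.Δ2 c=0 b=1 a=0 clk=1 d=0
t4.Δ3 c=1 b=1 a=0 clk=1 d=0
t4.Δ4 c=1 b=1 a=1 clk=1 d=0
t5.Δ0 c=1 b=1 a=1 clk=1 d=0
t5.Δ1 c=1 b=1 a=1 clk=0 d=0
t6.Δ0 c=1 b=1 a=1 clk=0 d=0
t6.Δ1 c=1 b=1 a=1 clk=1 d=0
t6.Δ2 c=1 b=0 a=1 clk=1 d=0
t6.Δ3 c=0 b=0 a=1 clk=1 d=0
t6.Δ4 c=0 b=0 a=0 clk=1 d=0
t7.Δ0 c=0 b=0 a=0 clk=1 d=0
t7.Δ1 c=0 b=0 a=0 clk=0 d=0
t8.Δ0 c=0 b=0 a=0 clk=0 d=0
t8.Δ1 c=0 b=0 a=0 clk=1 d=0
t8.Δ2 c=0 b=1 a=0 clk=1 d=0
t8.Δ3 c=1 b=1 a=0 clk=1 d=0
t8.Δ4 c=1 b=1 a=1 clk=1 d=0
t9.Δ0 c=1 b=1 a=1 clk=1 d=0
t9.Δ1 c=1 b=1 a=1 clk=0 d=0
t10.Δ0 c=1 b=1 a=1 clk=0 d=0
t10.Δ1 c=1 b=1 a=1 clk=1 d=0
t10.Δ2 c=1 b=0 a=1 clk=1 d=0
t10.Δ3 c=0 b=0 a=1 clk=1 d=0
t10.Δ4 c=0 b=0 a=0 clk=1 d=0
t11.Δ0 c=0 b=0 a=0 clk=1 d=0
t11.Δ1 c=0 b=0 a=0 clk=0 d=0
t12.Δ0 c=0 b=0 a=0 clk=0 d=0
t12.Δ1 c=0 b=0 a=0 clk=1 d=0
t12.Δ2 c=0 b=1 a=0 clk=1 d=0
t12.Δ3 c=1 b=1 a=0 clk=1 d=0
t12.Δ4 c=1 b=1 a=1 clk=1 d=0
t13.Δ0 c=1 b=1 a=1 clk=1 d=0
t13.Δ1 c=1 b=1 a=1 clk=0 d=0
t14.Δ0 c=1 b=1 a=1 clk=0 d=0
t14.Δ1 c=1 b=1 a=1 clk=1 d=0
t14.Δ2 c=1 b=0 a=1 clk=1 d=0
t14.Δ3 c=0 b=0 a=1 clk=1 d=0
t14.Δ4 c=0 b=0 a=0 clk=1 d=0

1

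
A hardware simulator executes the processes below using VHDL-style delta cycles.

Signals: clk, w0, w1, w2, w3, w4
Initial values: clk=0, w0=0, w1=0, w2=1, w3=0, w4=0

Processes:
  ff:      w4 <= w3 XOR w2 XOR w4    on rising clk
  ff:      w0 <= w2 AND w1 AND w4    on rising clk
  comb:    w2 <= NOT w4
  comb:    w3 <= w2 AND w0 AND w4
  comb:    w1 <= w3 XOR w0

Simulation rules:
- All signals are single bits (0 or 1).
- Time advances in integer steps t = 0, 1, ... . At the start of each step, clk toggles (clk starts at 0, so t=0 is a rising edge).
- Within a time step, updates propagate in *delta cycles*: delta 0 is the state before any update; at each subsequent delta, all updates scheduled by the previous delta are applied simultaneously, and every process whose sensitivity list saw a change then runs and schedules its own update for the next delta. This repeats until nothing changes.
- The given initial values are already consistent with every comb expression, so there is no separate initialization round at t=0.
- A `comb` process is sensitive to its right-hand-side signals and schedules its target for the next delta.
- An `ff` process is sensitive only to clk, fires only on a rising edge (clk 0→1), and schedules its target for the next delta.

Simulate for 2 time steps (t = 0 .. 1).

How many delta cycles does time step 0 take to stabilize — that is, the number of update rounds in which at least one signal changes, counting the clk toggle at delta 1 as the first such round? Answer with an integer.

3

t0.Δ0 w2=1 w4=0 w0=0 w1=0 clk=0 w3=0
t0.Δ1 w2=1 w4=0 w0=0 w1=0 clk=1 w3=0
t0.Δ2 w2=1 w4=1 w0=0 w1=0 clk=1 w3=0
t0.Δ3 w2=0 w4=1 w0=0 w1=0 clk=1 w3=0
t1.Δ0 w2=0 w4=1 w0=0 w1=0 clk=1 w3=0
t1.Δ1 w2=0 w4=1 w0=0 w1=0 clk=0 w3=0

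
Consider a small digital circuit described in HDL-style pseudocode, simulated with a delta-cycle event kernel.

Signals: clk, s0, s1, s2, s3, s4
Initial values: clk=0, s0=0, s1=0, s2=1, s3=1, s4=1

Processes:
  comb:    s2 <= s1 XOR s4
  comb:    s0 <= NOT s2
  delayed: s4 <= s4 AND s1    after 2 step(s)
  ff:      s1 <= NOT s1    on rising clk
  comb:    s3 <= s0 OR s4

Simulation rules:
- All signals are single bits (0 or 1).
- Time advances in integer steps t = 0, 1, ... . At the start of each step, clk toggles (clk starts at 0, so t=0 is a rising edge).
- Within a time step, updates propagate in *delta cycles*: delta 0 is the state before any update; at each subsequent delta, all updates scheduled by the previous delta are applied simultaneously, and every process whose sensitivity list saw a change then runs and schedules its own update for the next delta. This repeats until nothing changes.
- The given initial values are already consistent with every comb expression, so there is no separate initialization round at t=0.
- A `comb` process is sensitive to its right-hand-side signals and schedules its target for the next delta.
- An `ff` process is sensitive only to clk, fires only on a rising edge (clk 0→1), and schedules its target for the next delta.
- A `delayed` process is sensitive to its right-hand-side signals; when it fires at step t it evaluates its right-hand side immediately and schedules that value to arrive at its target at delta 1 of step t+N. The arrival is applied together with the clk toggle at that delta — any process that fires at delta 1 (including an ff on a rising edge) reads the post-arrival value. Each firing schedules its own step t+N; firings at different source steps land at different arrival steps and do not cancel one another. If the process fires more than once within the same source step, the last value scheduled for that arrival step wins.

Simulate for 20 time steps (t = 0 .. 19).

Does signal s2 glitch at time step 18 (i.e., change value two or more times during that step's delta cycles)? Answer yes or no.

no

t0.Δ0 s3=1 s1=0 s2=1 clk=0 s4=1 s0=0
t0.Δ1 s3=1 s1=0 s2=1 clk=1 s4=1 s0=0
t0.Δ2 s3=1 s1=1 s2=1 clk=1 s4=1 s0=0
t0.Δ3 s3=1 s1=1 s2=0 clk=1 s4=1 s0=0
t0.Δ4 s3=1 s1=1 s2=0 clk=1 s4=1 s0=1
t1.Δ0 s3=1 s1=1 s2=0 clk=1 s4=1 s0=1
t1.Δ1 s3=1 s1=1 s2=0 clk=0 s4=1 s0=1
t2.Δ0 s3=1 s1=1 s2=0 clk=0 s4=1 s0=1
t2.Δ1 s3=1 s1=1 s2=0 clk=1 s4=1 s0=1
t2.Δ2 s3=1 s1=0 s2=0 clk=1 s4=1 s0=1
t2.Δ3 s3=1 s1=0 s2=1 clk=1 s4=1 s0=1
t2.Δ4 s3=1 s1=0 s2=1 clk=1 s4=1 s0=0
t3.Δ0 s3=1 s1=0 s2=1 clk=1 s4=1 s0=0
t3.Δ1 s3=1 s1=0 s2=1 clk=0 s4=1 s0=0
t4.Δ0 s3=1 s1=0 s2=1 clk=0 s4=1 s0=0
t4.Δ1 s3=1 s1=0 s2=1 clk=1 s4=0 s0=0
t4.Δ2 s3=0 s1=1 s2=0 clk=1 s4=0 s0=0
t4.Δ3 s3=0 s1=1 s2=1 clk=1 s4=0 s0=1
t4.Δ4 s3=1 s1=1 s2=1 clk=1 s4=0 s0=0
t4.Δ5 s3=0 s1=1 s2=1 clk=1 s4=0 s0=0
t5.Δ0 s3=0 s1=1 s2=1 clk=1 s4=0 s0=0
t5.Δ1 s3=0 s1=1 s2=1 clk=0 s4=0 s0=0
t6.Δ0 s3=0 s1=1 s2=1 clk=0 s4=0 s0=0
t6.Δ1 s3=0 s1=1 s2=1 clk=1 s4=0 s0=0
t6.Δ2 s3=0 s1=0 s2=1 clk=1 s4=0 s0=0
t6.Δ3 s3=0 s1=0 s2=0 clk=1 s4=0 s0=0
t6.Δ4 s3=0 s1=0 s2=0 clk=1 s4=0 s0=1
t6.Δ5 s3=1 s1=0 s2=0 clk=1 s4=0 s0=1
t7.Δ0 s3=1 s1=0 s2=0 clk=1 s4=0 s0=1
t7.Δ1 s3=1 s1=0 s2=0 clk=0 s4=0 s0=1
t8.Δ0 s3=1 s1=0 s2=0 clk=0 s4=0 s0=1
t8.Δ1 s3=1 s1=0 s2=0 clk=1 s4=0 s0=1
t8.Δ2 s3=1 s1=1 s2=0 clk=1 s4=0 s0=1
t8.Δ3 s3=1 s1=1 s2=1 clk=1 s4=0 s0=1
t8.Δ4 s3=1 s1=1 s2=1 clk=1 s4=0 s0=0
t8.Δ5 s3=0 s1=1 s2=1 clk=1 s4=0 s0=0
t9.Δ0 s3=0 s1=1 s2=1 clk=1 s4=0 s0=0
t9.Δ1 s3=0 s1=1 s2=1 clk=0 s4=0 s0=0
t10.Δ0 s3=0 s1=1 s2=1 clk=0 s4=0 s0=0
t10.Δ1 s3=0 s1=1 s2=1 clk=1 s4=0 s0=0
t10.Δ2 s3=0 s1=0 s2=1 clk=1 s4=0 s0=0
t10.Δ3 s3=0 s1=0 s2=0 clk=1 s4=0 s0=0
t10.Δ4 s3=0 s1=0 s2=0 clk=1 s4=0 s0=1
t10.Δ5 s3=1 s1=0 s2=0 clk=1 s4=0 s0=1
t11.Δ0 s3=1 s1=0 s2=0 clk=1 s4=0 s0=1
t11.Δ1 s3=1 s1=0 s2=0 clk=0 s4=0 s0=1
t12.Δ0 s3=1 s1=0 s2=0 clk=0 s4=0 s0=1
t12.Δ1 s3=1 s1=0 s2=0 clk=1 s4=0 s0=1
t12.Δ2 s3=1 s1=1 s2=0 clk=1 s4=0 s0=1
t12.Δ3 s3=1 s1=1 s2=1 clk=1 s4=0 s0=1
t12.Δ4 s3=1 s1=1 s2=1 clk=1 s4=0 s0=0
t12.Δ5 s3=0 s1=1 s2=1 clk=1 s4=0 s0=0
t13.Δ0 s3=0 s1=1 s2=1 clk=1 s4=0 s0=0
t13.Δ1 s3=0 s1=1 s2=1 clk=0 s4=0 s0=0
t14.Δ0 s3=0 s1=1 s2=1 clk=0 s4=0 s0=0
t14.Δ1 s3=0 s1=1 s2=1 clk=1 s4=0 s0=0
t14.Δ2 s3=0 s1=0 s2=1 clk=1 s4=0 s0=0
t14.Δ3 s3=0 s1=0 s2=0 clk=1 s4=0 s0=0
t14.Δ4 s3=0 s1=0 s2=0 clk=1 s4=0 s0=1
t14.Δ5 s3=1 s1=0 s2=0 clk=1 s4=0 s0=1
t15.Δ0 s3=1 s1=0 s2=0 clk=1 s4=0 s0=1
t15.Δ1 s3=1 s1=0 s2=0 clk=0 s4=0 s0=1
t16.Δ0 s3=1 s1=0 s2=0 clk=0 s4=0 s0=1
t16.Δ1 s3=1 s1=0 s2=0 clk=1 s4=0 s0=1
t16.Δ2 s3=1 s1=1 s2=0 clk=1 s4=0 s0=1
t16.Δ3 s3=1 s1=1 s2=1 clk=1 s4=0 s0=1
t16.Δ4 s3=1 s1=1 s2=1 clk=1 s4=0 s0=0
t16.Δ5 s3=0 s1=1 s2=1 clk=1 s4=0 s0=0
t17.Δ0 s3=0 s1=1 s2=1 clk=1 s4=0 s0=0
t17.Δ1 s3=0 s1=1 s2=1 clk=0 s4=0 s0=0
t18.Δ0 s3=0 s1=1 s2=1 clk=0 s4=0 s0=0
t18.Δ1 s3=0 s1=1 s2=1 clk=1 s4=0 s0=0
t18.Δ2 s3=0 s1=0 s2=1 clk=1 s4=0 s0=0
t18.Δ3 s3=0 s1=0 s2=0 clk=1 s4=0 s0=0
t18.Δ4 s3=0 s1=0 s2=0 clk=1 s4=0 s0=1
t18.Δ5 s3=1 s1=0 s2=0 clk=1 s4=0 s0=1
t19.Δ0 s3=1 s1=0 s2=0 clk=1 s4=0 s0=1
t19.Δ1 s3=1 s1=0 s2=0 clk=0 s4=0 s0=1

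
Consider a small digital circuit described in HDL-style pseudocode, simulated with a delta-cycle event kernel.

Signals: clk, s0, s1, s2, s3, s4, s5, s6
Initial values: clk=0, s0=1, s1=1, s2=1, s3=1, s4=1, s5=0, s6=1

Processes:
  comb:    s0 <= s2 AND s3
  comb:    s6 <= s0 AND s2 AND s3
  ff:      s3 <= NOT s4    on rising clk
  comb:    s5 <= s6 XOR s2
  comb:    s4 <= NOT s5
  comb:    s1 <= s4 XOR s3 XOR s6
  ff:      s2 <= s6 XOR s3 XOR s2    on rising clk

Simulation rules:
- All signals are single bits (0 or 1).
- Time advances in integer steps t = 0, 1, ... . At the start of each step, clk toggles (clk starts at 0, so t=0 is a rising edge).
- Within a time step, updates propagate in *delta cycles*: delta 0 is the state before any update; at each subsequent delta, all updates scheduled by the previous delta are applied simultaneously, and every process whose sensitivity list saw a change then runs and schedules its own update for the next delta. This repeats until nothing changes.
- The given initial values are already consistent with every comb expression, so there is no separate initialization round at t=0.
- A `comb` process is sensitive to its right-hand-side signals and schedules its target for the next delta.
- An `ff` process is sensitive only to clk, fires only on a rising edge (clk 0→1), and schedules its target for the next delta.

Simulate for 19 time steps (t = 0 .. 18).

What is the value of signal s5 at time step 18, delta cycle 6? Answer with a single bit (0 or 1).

0

t=0 Δ0: s4=1 clk=0 s5=0 s0=1 s1=1 s2=1 s3=1 s6=1
  Δ1: clk:0→1
  Δ2: s3:1→0
  Δ3: s0:1→0, s1:1→0, s6:1→0
  Δ4: s5:0→1, s1:0→1
  Δ5: s4:1→0
  Δ6: s1:1→0
  (6Δ to stable)
t=1 Δ0: s4=0 clk=1 s5=1 s0=0 s1=0 s2=1 s3=0 s6=0
  Δ1: clk:1→0
  (1Δ to stable)
t=2 Δ0: s4=0 clk=0 s5=1 s0=0 s1=0 s2=1 s3=0 s6=0
  Δ1: clk:0→1
  Δ2: s3:0→1
  Δ3: s0:0→1, s1:0→1
  Δ4: s6:0→1
  Δ5: s5:1→0, s1:1→0
  Δ6: s4:0→1
  Δ7: s1:0→1
  (7Δ to stable)
t=3 Δ0: s4=1 clk=1 s5=0 s0=1 s1=1 s2=1 s3=1 s6=1
  Δ1: clk:1→0
  (1Δ to stable)
t=4 Δ0: s4=1 clk=0 s5=0 s0=1 s1=1 s2=1 s3=1 s6=1
  Δ1: clk:0→1
  Δ2: s3:1→0
  Δ3: s0:1→0, s1:1→0, s6:1→0
  Δ4: s5:0→1, s1:0→1
  Δ5: s4:1→0
  Δ6: s1:1→0
  (6Δ to stable)
t=5 Δ0: s4=0 clk=1 s5=1 s0=0 s1=0 s2=1 s3=0 s6=0
  Δ1: clk:1→0
  (1Δ to stable)
t=6 Δ0: s4=0 clk=0 s5=1 s0=0 s1=0 s2=1 s3=0 s6=0
  Δ1: clk:0→1
  Δ2: s3:0→1
  Δ3: s0:0→1, s1:0→1
  Δ4: s6:0→1
  Δ5: s5:1→0, s1:1→0
  Δ6: s4:0→1
  Δ7: s1:0→1
  (7Δ to stable)
t=7 Δ0: s4=1 clk=1 s5=0 s0=1 s1=1 s2=1 s3=1 s6=1
  Δ1: clk:1→0
  (1Δ to stable)
t=8 Δ0: s4=1 clk=0 s5=0 s0=1 s1=1 s2=1 s3=1 s6=1
  Δ1: clk:0→1
  Δ2: s3:1→0
  Δ3: s0:1→0, s1:1→0, s6:1→0
  Δ4: s5:0→1, s1:0→1
  Δ5: s4:1→0
  Δ6: s1:1→0
  (6Δ to stable)
t=9 Δ0: s4=0 clk=1 s5=1 s0=0 s1=0 s2=1 s3=0 s6=0
  Δ1: clk:1→0
  (1Δ to stable)
t=10 Δ0: s4=0 clk=0 s5=1 s0=0 s1=0 s2=1 s3=0 s6=0
  Δ1: clk:0→1
  Δ2: s3:0→1
  Δ3: s0:0→1, s1:0→1
  Δ4: s6:0→1
  Δ5: s5:1→0, s1:1→0
  Δ6: s4:0→1
  Δ7: s1:0→1
  (7Δ to stable)
t=11 Δ0: s4=1 clk=1 s5=0 s0=1 s1=1 s2=1 s3=1 s6=1
  Δ1: clk:1→0
  (1Δ to stable)
t=12 Δ0: s4=1 clk=0 s5=0 s0=1 s1=1 s2=1 s3=1 s6=1
  Δ1: clk:0→1
  Δ2: s3:1→0
  Δ3: s0:1→0, s1:1→0, s6:1→0
  Δ4: s5:0→1, s1:0→1
  Δ5: s4:1→0
  Δ6: s1:1→0
  (6Δ to stable)
t=13 Δ0: s4=0 clk=1 s5=1 s0=0 s1=0 s2=1 s3=0 s6=0
  Δ1: clk:1→0
  (1Δ to stable)
t=14 Δ0: s4=0 clk=0 s5=1 s0=0 s1=0 s2=1 s3=0 s6=0
  Δ1: clk:0→1
  Δ2: s3:0→1
  Δ3: s0:0→1, s1:0→1
  Δ4: s6:0→1
  Δ5: s5:1→0, s1:1→0
  Δ6: s4:0→1
  Δ7: s1:0→1
  (7Δ to stable)
t=15 Δ0: s4=1 clk=1 s5=0 s0=1 s1=1 s2=1 s3=1 s6=1
  Δ1: clk:1→0
  (1Δ to stable)
t=16 Δ0: s4=1 clk=0 s5=0 s0=1 s1=1 s2=1 s3=1 s6=1
  Δ1: clk:0→1
  Δ2: s3:1→0
  Δ3: s0:1→0, s1:1→0, s6:1→0
  Δ4: s5:0→1, s1:0→1
  Δ5: s4:1→0
  Δ6: s1:1→0
  (6Δ to stable)
t=17 Δ0: s4=0 clk=1 s5=1 s0=0 s1=0 s2=1 s3=0 s6=0
  Δ1: clk:1→0
  (1Δ to stable)
t=18 Δ0: s4=0 clk=0 s5=1 s0=0 s1=0 s2=1 s3=0 s6=0
  Δ1: clk:0→1
  Δ2: s3:0→1
  Δ3: s0:0→1, s1:0→1
  Δ4: s6:0→1
  Δ5: s5:1→0, s1:1→0
  Δ6: s4:0→1
  Δ7: s1:0→1
  (7Δ to stable)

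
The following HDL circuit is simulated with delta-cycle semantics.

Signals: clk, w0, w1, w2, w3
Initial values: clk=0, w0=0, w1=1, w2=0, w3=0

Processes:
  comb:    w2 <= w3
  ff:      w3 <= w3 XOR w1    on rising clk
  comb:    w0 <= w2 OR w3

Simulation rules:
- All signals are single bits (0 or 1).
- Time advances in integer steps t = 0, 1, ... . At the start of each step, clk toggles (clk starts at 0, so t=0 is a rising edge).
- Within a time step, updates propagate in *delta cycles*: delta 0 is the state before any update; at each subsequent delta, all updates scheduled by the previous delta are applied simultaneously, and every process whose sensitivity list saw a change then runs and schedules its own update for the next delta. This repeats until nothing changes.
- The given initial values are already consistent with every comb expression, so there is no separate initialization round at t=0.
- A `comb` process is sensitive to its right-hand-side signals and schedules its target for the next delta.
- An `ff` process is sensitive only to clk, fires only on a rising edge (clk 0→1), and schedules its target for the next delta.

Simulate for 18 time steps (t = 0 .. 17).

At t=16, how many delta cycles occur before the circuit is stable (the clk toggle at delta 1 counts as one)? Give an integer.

3

t0.Δ0 w2=0 w0=0 w3=0 w1=1 clk=0
t0.Δ1 w2=0 w0=0 w3=0 w1=1 clk=1
t0.Δ2 w2=0 w0=0 w3=1 w1=1 clk=1
t0.Δ3 w2=1 w0=1 w3=1 w1=1 clk=1
t1.Δ0 w2=1 w0=1 w3=1 w1=1 clk=1
t1.Δ1 w2=1 w0=1 w3=1 w1=1 clk=0
t2.Δ0 w2=1 w0=1 w3=1 w1=1 clk=0
t2.Δ1 w2=1 w0=1 w3=1 w1=1 clk=1
t2.Δ2 w2=1 w0=1 w3=0 w1=1 clk=1
t2.Δ3 w2=0 w0=1 w3=0 w1=1 clk=1
t2.Δ4 w2=0 w0=0 w3=0 w1=1 clk=1
t3.Δ0 w2=0 w0=0 w3=0 w1=1 clk=1
t3.Δ1 w2=0 w0=0 w3=0 w1=1 clk=0
t4.Δ0 w2=0 w0=0 w3=0 w1=1 clk=0
t4.Δ1 w2=0 w0=0 w3=0 w1=1 clk=1
t4.Δ2 w2=0 w0=0 w3=1 w1=1 clk=1
t4.Δ3 w2=1 w0=1 w3=1 w1=1 clk=1
t5.Δ0 w2=1 w0=1 w3=1 w1=1 clk=1
t5.Δ1 w2=1 w0=1 w3=1 w1=1 clk=0
t6.Δ0 w2=1 w0=1 w3=1 w1=1 clk=0
t6.Δ1 w2=1 w0=1 w3=1 w1=1 clk=1
t6.Δ2 w2=1 w0=1 w3=0 w1=1 clk=1
t6.Δ3 w2=0 w0=1 w3=0 w1=1 clk=1
t6.Δ4 w2=0 w0=0 w3=0 w1=1 clk=1
t7.Δ0 w2=0 w0=0 w3=0 w1=1 clk=1
t7.Δ1 w2=0 w0=0 w3=0 w1=1 clk=0
t8.Δ0 w2=0 w0=0 w3=0 w1=1 clk=0
t8.Δ1 w2=0 w0=0 w3=0 w1=1 clk=1
t8.Δ2 w2=0 w0=0 w3=1 w1=1 clk=1
t8.Δ3 w2=1 w0=1 w3=1 w1=1 clk=1
t9.Δ0 w2=1 w0=1 w3=1 w1=1 clk=1
t9.Δ1 w2=1 w0=1 w3=1 w1=1 clk=0
t10.Δ0 w2=1 w0=1 w3=1 w1=1 clk=0
t10.Δ1 w2=1 w0=1 w3=1 w1=1 clk=1
t10.Δ2 w2=1 w0=1 w3=0 w1=1 clk=1
t10.Δ3 w2=0 w0=1 w3=0 w1=1 clk=1
t10.Δ4 w2=0 w0=0 w3=0 w1=1 clk=1
t11.Δ0 w2=0 w0=0 w3=0 w1=1 clk=1
t11.Δ1 w2=0 w0=0 w3=0 w1=1 clk=0
t12.Δ0 w2=0 w0=0 w3=0 w1=1 clk=0
t12.Δ1 w2=0 w0=0 w3=0 w1=1 clk=1
t12.Δ2 w2=0 w0=0 w3=1 w1=1 clk=1
t12.Δ3 w2=1 w0=1 w3=1 w1=1 clk=1
t13.Δ0 w2=1 w0=1 w3=1 w1=1 clk=1
t13.Δ1 w2=1 w0=1 w3=1 w1=1 clk=0
t14.Δ0 w2=1 w0=1 w3=1 w1=1 clk=0
t14.Δ1 w2=1 w0=1 w3=1 w1=1 clk=1
t14.Δ2 w2=1 w0=1 w3=0 w1=1 clk=1
t14.Δ3 w2=0 w0=1 w3=0 w1=1 clk=1
t14.Δ4 w2=0 w0=0 w3=0 w1=1 clk=1
t15.Δ0 w2=0 w0=0 w3=0 w1=1 clk=1
t15.Δ1 w2=0 w0=0 w3=0 w1=1 clk=0
t16.Δ0 w2=0 w0=0 w3=0 w1=1 clk=0
t16.Δ1 w2=0 w0=0 w3=0 w1=1 clk=1
t16.Δ2 w2=0 w0=0 w3=1 w1=1 clk=1
t16.Δ3 w2=1 w0=1 w3=1 w1=1 clk=1
t17.Δ0 w2=1 w0=1 w3=1 w1=1 clk=1
t17.Δ1 w2=1 w0=1 w3=1 w1=1 clk=0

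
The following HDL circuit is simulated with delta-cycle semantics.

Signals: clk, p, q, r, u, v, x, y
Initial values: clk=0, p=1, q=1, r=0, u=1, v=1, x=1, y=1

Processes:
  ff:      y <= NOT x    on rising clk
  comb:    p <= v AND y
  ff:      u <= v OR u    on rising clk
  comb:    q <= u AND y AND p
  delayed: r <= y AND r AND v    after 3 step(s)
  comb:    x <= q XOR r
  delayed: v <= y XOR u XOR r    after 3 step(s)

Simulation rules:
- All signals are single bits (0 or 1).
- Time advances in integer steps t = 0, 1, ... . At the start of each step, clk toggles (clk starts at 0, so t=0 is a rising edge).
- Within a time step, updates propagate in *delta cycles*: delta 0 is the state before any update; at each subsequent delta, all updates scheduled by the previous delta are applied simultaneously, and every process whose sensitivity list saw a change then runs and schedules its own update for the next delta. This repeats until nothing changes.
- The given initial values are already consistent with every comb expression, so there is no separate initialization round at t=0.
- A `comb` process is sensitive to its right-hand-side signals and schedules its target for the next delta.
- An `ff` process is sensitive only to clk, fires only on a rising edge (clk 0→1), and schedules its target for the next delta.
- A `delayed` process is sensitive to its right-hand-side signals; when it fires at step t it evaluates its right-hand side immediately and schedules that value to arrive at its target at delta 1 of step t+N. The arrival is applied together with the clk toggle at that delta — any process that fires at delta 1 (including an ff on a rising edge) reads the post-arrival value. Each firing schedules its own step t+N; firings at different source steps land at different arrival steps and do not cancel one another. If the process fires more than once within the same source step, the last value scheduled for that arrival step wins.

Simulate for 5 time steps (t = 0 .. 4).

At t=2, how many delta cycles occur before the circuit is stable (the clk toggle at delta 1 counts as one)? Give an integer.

[bits: r,q,x,v,clk,y,p,u]
t=0: Δ0=01110111 Δ1=01111111 Δ2=01111011 Δ3=00111001 Δ4=00011001 | 4Δ
t=1: Δ0=00011001 Δ1=00010001 | 1Δ
t=2: Δ0=00010001 Δ1=00011001 Δ2=00011101 Δ3=00011111 Δ4=01011111 Δ5=01111111 | 5Δ
t=3: Δ0=01111111 Δ1=01110111 | 1Δ
t=4: Δ0=01110111 Δ1=01111111 Δ2=01111011 Δ3=00111001 Δ4=00011001 | 4Δ

5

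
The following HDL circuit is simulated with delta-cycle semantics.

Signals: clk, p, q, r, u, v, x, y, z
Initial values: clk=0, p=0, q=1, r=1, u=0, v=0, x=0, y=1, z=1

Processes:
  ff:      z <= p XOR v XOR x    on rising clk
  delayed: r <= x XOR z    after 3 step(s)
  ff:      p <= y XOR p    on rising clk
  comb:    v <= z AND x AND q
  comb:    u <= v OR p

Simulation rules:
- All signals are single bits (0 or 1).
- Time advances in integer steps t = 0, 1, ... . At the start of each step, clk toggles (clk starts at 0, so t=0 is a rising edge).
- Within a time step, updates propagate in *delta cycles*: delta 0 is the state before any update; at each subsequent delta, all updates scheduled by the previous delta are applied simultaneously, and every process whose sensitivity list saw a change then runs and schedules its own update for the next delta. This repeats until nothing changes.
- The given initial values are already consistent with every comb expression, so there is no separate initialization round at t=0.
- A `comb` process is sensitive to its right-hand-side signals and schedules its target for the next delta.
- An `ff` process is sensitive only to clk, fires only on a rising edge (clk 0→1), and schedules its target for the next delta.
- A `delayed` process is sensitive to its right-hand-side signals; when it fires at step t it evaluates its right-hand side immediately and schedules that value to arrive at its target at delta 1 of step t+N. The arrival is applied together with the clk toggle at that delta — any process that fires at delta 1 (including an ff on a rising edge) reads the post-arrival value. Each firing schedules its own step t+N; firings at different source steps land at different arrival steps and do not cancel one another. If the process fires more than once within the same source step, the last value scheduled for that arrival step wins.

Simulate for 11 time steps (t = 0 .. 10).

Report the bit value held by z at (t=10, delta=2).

[bits: r,z,x,clk,v,q,y,p,u]
t=0: Δ0=110001100 Δ1=110101100 Δ2=100101110 Δ3=100101111 | 3Δ
t=1: Δ0=100101111 Δ1=100001111 | 1Δ
t=2: Δ0=100001111 Δ1=100101111 Δ2=110101101 Δ3=110101100 | 3Δ
t=3: Δ0=110101100 Δ1=010001100 | 1Δ
t=4: Δ0=010001100 Δ1=010101100 Δ2=000101110 Δ3=000101111 | 3Δ
t=5: Δ0=000101111 Δ1=100001111 | 1Δ
t=6: Δ0=100001111 Δ1=100101111 Δ2=110101101 Δ3=110101100 | 3Δ
t=7: Δ0=110101100 Δ1=010001100 | 1Δ
t=8: Δ0=010001100 Δ1=010101100 Δ2=000101110 Δ3=000101111 | 3Δ
t=9: Δ0=000101111 Δ1=100001111 | 1Δ
t=10: Δ0=100001111 Δ1=100101111 Δ2=110101101 Δ3=110101100 | 3Δ

1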